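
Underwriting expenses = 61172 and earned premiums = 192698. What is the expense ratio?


Expense ratio = expenses / premiums
= 61172 / 192698
= 0.3175


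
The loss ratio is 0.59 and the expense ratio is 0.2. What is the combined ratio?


Combined ratio = loss ratio + expense ratio
= 0.59 + 0.2
= 0.79


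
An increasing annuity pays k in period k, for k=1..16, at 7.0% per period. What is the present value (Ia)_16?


(Ia)_n = sum_{k=1}^{n} k * v^k, v = 1/(1+i)
v = 0.934579
Sum computed term by term:
(Ia)_16 = 66.9737


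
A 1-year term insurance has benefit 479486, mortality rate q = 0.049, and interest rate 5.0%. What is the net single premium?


NSP = benefit * q * v
v = 1/(1+i) = 0.952381
NSP = 479486 * 0.049 * 0.952381
= 22376.0133


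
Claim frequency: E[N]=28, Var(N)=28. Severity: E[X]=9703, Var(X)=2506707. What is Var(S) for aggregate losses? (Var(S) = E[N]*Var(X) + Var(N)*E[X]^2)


Var(S) = E[N]*Var(X) + Var(N)*E[X]^2
= 28*2506707 + 28*9703^2
= 70187796 + 2636149852
= 2.7063e+09


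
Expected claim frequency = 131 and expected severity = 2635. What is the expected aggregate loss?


E[S] = E[N] * E[X]
= 131 * 2635
= 345185


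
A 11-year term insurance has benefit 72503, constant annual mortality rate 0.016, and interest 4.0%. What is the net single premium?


NSP = benefit * sum_{k=0}^{n-1} k_p_x * q * v^(k+1)
With constant q=0.016, v=0.961538
Sum = 0.130293
NSP = 72503 * 0.130293
= 9446.6124


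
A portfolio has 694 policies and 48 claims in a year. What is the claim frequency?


frequency = claims / policies
= 48 / 694
= 0.0692


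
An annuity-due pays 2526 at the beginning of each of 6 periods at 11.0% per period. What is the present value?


PV_due = PMT * (1-(1+i)^(-n))/i * (1+i)
PV_immediate = 10686.3386
PV_due = 10686.3386 * 1.11
= 11861.8359


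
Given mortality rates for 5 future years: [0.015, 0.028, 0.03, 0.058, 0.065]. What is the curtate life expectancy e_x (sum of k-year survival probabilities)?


e_x = sum_{k=1}^{n} k_p_x
k_p_x values:
  1_p_x = 0.985
  2_p_x = 0.95742
  3_p_x = 0.928697
  4_p_x = 0.874833
  5_p_x = 0.817969
e_x = 4.5639


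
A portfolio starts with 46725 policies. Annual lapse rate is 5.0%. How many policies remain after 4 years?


remaining = initial * (1 - lapse)^years
= 46725 * (1 - 0.05)^4
= 46725 * 0.814506
= 38057.8045


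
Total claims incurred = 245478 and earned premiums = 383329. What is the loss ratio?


Loss ratio = claims / premiums
= 245478 / 383329
= 0.6404


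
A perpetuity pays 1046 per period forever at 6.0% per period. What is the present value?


PV = PMT / i
= 1046 / 0.06
= 17433.3333


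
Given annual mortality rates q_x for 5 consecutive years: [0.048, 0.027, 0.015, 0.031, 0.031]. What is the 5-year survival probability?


p_k = 1 - q_k for each year
Survival = product of (1 - q_k)
= 0.952 * 0.973 * 0.985 * 0.969 * 0.969
= 0.8567


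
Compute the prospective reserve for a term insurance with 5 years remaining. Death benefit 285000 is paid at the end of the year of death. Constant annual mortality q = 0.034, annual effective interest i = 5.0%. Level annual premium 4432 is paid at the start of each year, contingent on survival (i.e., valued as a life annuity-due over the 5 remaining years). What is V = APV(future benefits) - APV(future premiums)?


v = 1/(1+i) = 0.952381
APV(future benefits) per unit = sum_{k=0}^{4} k_p_x * q * v^(k+1) = 0.137991
APV(future benefits) = 285000 * 0.137991 = 39327.3814
Life annuity-due factor ä_{x:5} = sum_{k=0}^{4} k_p_x * v^k = 4.261481
APV(future premiums) = 4432 * 4.261481 = 18886.8836
V = 39327.3814 - 18886.8836
= 20440.4978


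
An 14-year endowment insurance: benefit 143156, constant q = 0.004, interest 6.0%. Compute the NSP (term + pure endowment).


Term component = 5205.8151
Pure endowment = 14_p_x * v^14 * benefit = 0.945433 * 0.442301 * 143156 = 59862.9589
NSP = 65068.774


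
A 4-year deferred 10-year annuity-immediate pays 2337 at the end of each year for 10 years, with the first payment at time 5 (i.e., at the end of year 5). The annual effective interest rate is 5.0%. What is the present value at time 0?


PV at time 4 of the 10-year annuity-immediate:
a_n = 2337 * (1-(1+0.05)^(-10))/0.05 = 18045.6945
Discount back 4 years to time 0:
PV = 18045.6945 * (1+0.05)^(-4)
= 18045.6945 * 0.822702
= 14846.2375


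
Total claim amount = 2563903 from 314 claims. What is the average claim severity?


severity = total / number
= 2563903 / 314
= 8165.2962


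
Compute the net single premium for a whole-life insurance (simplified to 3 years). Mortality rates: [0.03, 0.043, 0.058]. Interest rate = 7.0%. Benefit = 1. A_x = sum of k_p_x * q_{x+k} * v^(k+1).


v = 0.934579
Year 0: k_p_x=1.0, q=0.03, term=0.028037
Year 1: k_p_x=0.97, q=0.043, term=0.036431
Year 2: k_p_x=0.92829, q=0.058, term=0.04395
A_x = 0.1084


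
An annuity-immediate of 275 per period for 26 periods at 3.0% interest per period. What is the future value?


FV = PMT * ((1+i)^n - 1) / i
= 275 * ((1.03)^26 - 1) / 0.03
= 275 * (2.156591 - 1) / 0.03
= 10602.0866


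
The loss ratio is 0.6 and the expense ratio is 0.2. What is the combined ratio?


Combined ratio = loss ratio + expense ratio
= 0.6 + 0.2
= 0.8


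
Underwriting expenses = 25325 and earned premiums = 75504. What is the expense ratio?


Expense ratio = expenses / premiums
= 25325 / 75504
= 0.3354


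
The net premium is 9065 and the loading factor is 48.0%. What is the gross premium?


Gross = net * (1 + loading)
= 9065 * (1 + 0.48)
= 9065 * 1.48
= 13416.2


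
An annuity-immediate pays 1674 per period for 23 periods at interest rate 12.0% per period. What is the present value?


PV = PMT * (1 - (1+i)^(-n)) / i
= 1674 * (1 - (1+0.12)^(-23)) / 0.12
= 1674 * (1 - 0.073788) / 0.12
= 1674 * 7.718434
= 12920.658


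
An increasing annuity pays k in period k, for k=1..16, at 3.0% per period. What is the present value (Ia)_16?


(Ia)_n = sum_{k=1}^{n} k * v^k, v = 1/(1+i)
v = 0.970874
Sum computed term by term:
(Ia)_16 = 98.9088


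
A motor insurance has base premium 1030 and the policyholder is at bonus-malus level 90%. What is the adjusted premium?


adjusted = base * BM_level / 100
= 1030 * 90 / 100
= 1030 * 0.9
= 927.0


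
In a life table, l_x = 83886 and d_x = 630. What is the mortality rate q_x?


q_x = d_x / l_x
= 630 / 83886
= 0.0075


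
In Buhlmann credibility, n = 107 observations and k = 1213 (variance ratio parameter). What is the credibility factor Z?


Z = n / (n + k)
= 107 / (107 + 1213)
= 107 / 1320
= 0.0811


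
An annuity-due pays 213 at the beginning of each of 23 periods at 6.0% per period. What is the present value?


PV_due = PMT * (1-(1+i)^(-n))/i * (1+i)
PV_immediate = 2620.6197
PV_due = 2620.6197 * 1.06
= 2777.8569


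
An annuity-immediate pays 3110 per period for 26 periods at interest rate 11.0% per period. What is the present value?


PV = PMT * (1 - (1+i)^(-n)) / i
= 3110 * (1 - (1+0.11)^(-26)) / 0.11
= 3110 * (1 - 0.066314) / 0.11
= 3110 * 8.488058
= 26397.8612


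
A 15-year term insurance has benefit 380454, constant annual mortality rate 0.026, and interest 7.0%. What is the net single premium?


NSP = benefit * sum_{k=0}^{n-1} k_p_x * q * v^(k+1)
With constant q=0.026, v=0.934579
Sum = 0.204714
NSP = 380454 * 0.204714
= 77884.1827


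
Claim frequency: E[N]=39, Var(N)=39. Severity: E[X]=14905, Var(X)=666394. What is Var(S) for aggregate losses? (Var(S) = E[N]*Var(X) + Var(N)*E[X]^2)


Var(S) = E[N]*Var(X) + Var(N)*E[X]^2
= 39*666394 + 39*14905^2
= 25989366 + 8664201975
= 8.6902e+09


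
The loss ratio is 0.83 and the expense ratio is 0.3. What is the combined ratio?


Combined ratio = loss ratio + expense ratio
= 0.83 + 0.3
= 1.13


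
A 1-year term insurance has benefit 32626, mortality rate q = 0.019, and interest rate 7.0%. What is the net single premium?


NSP = benefit * q * v
v = 1/(1+i) = 0.934579
NSP = 32626 * 0.019 * 0.934579
= 579.3402


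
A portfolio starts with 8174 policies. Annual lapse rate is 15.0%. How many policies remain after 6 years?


remaining = initial * (1 - lapse)^years
= 8174 * (1 - 0.15)^6
= 8174 * 0.37715
= 3082.8201


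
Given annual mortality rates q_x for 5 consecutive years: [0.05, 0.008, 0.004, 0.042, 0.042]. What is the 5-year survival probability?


p_k = 1 - q_k for each year
Survival = product of (1 - q_k)
= 0.95 * 0.992 * 0.996 * 0.958 * 0.958
= 0.8614


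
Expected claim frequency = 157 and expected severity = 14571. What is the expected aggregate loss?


E[S] = E[N] * E[X]
= 157 * 14571
= 2.2876e+06


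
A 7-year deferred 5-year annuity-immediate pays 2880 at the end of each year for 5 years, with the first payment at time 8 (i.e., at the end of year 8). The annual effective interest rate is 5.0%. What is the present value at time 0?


PV at time 7 of the 5-year annuity-immediate:
a_n = 2880 * (1-(1+0.05)^(-5))/0.05 = 12468.8928
Discount back 7 years to time 0:
PV = 12468.8928 * (1+0.05)^(-7)
= 12468.8928 * 0.710681
= 8861.4093


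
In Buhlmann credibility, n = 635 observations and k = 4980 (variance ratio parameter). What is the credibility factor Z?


Z = n / (n + k)
= 635 / (635 + 4980)
= 635 / 5615
= 0.1131


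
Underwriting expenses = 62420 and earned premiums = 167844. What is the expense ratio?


Expense ratio = expenses / premiums
= 62420 / 167844
= 0.3719


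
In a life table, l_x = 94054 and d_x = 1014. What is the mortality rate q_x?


q_x = d_x / l_x
= 1014 / 94054
= 0.0108


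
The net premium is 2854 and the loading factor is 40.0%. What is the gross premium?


Gross = net * (1 + loading)
= 2854 * (1 + 0.4)
= 2854 * 1.4
= 3995.6


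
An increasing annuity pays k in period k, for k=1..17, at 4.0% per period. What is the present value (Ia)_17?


(Ia)_n = sum_{k=1}^{n} k * v^k, v = 1/(1+i)
v = 0.961538
Sum computed term by term:
(Ia)_17 = 98.1238


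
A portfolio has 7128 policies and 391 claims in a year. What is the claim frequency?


frequency = claims / policies
= 391 / 7128
= 0.0549


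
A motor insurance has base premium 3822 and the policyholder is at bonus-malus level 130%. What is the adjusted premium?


adjusted = base * BM_level / 100
= 3822 * 130 / 100
= 3822 * 1.3
= 4968.6


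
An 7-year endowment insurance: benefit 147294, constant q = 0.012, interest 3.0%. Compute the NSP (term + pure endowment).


Term component = 10638.7501
Pure endowment = 7_p_x * v^7 * benefit = 0.918964 * 0.813092 * 147294 = 110058.3748
NSP = 120697.1249


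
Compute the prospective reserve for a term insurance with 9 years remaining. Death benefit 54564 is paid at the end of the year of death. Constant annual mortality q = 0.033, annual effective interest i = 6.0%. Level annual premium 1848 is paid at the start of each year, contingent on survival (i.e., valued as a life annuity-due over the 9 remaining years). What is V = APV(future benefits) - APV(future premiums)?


v = 1/(1+i) = 0.943396
APV(future benefits) per unit = sum_{k=0}^{8} k_p_x * q * v^(k+1) = 0.199558
APV(future benefits) = 54564 * 0.199558 = 10888.7029
Life annuity-due factor ä_{x:9} = sum_{k=0}^{8} k_p_x * v^k = 6.410057
APV(future premiums) = 1848 * 6.410057 = 11845.7849
V = 10888.7029 - 11845.7849
= -957.0819


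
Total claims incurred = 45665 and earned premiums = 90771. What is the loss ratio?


Loss ratio = claims / premiums
= 45665 / 90771
= 0.5031


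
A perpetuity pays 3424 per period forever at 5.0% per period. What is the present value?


PV = PMT / i
= 3424 / 0.05
= 68480.0


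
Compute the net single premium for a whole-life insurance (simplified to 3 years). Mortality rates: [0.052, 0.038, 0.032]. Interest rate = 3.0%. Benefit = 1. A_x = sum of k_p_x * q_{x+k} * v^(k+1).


v = 0.970874
Year 0: k_p_x=1.0, q=0.052, term=0.050485
Year 1: k_p_x=0.948, q=0.038, term=0.033956
Year 2: k_p_x=0.911976, q=0.032, term=0.026707
A_x = 0.1111


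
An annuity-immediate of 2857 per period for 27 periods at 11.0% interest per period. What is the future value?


FV = PMT * ((1+i)^n - 1) / i
= 2857 * ((1.11)^27 - 1) / 0.11
= 2857 * (16.73865 - 1) / 0.11
= 408775.6628


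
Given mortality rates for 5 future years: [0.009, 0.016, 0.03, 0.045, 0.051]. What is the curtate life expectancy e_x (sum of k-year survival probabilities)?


e_x = sum_{k=1}^{n} k_p_x
k_p_x values:
  1_p_x = 0.991
  2_p_x = 0.975144
  3_p_x = 0.94589
  4_p_x = 0.903325
  5_p_x = 0.857255
e_x = 4.6726


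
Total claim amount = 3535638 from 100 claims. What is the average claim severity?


severity = total / number
= 3535638 / 100
= 35356.38


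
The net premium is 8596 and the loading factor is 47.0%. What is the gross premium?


Gross = net * (1 + loading)
= 8596 * (1 + 0.47)
= 8596 * 1.47
= 12636.12


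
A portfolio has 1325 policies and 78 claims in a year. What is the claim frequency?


frequency = claims / policies
= 78 / 1325
= 0.0589


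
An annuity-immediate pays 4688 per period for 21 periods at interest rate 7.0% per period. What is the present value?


PV = PMT * (1 - (1+i)^(-n)) / i
= 4688 * (1 - (1+0.07)^(-21)) / 0.07
= 4688 * (1 - 0.241513) / 0.07
= 4688 * 10.835527
= 50796.9521


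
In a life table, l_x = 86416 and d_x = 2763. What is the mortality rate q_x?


q_x = d_x / l_x
= 2763 / 86416
= 0.032


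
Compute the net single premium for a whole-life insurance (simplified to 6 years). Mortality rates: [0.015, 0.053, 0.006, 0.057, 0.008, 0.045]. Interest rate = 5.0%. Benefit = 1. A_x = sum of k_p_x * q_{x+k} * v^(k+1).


v = 0.952381
Year 0: k_p_x=1.0, q=0.015, term=0.014286
Year 1: k_p_x=0.985, q=0.053, term=0.047351
Year 2: k_p_x=0.932795, q=0.006, term=0.004835
Year 3: k_p_x=0.927198, q=0.057, term=0.04348
Year 4: k_p_x=0.874348, q=0.008, term=0.005481
Year 5: k_p_x=0.867353, q=0.045, term=0.029125
A_x = 0.1446


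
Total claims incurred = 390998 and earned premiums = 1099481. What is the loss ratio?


Loss ratio = claims / premiums
= 390998 / 1099481
= 0.3556


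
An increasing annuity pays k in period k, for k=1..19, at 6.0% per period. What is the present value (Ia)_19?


(Ia)_n = sum_{k=1}^{n} k * v^k, v = 1/(1+i)
v = 0.943396
Sum computed term by term:
(Ia)_19 = 92.4643


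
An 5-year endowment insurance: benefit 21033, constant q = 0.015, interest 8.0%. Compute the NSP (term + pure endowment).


Term component = 1225.2897
Pure endowment = 5_p_x * v^5 * benefit = 0.927217 * 0.680583 * 21033 = 13272.832
NSP = 14498.1217


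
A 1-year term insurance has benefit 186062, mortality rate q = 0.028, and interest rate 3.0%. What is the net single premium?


NSP = benefit * q * v
v = 1/(1+i) = 0.970874
NSP = 186062 * 0.028 * 0.970874
= 5057.9961


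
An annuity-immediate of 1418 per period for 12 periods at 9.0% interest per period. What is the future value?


FV = PMT * ((1+i)^n - 1) / i
= 1418 * ((1.09)^12 - 1) / 0.09
= 1418 * (2.812665 - 1) / 0.09
= 28559.5407


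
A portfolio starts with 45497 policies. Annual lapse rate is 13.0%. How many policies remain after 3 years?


remaining = initial * (1 - lapse)^years
= 45497 * (1 - 0.13)^3
= 45497 * 0.658503
= 29959.911


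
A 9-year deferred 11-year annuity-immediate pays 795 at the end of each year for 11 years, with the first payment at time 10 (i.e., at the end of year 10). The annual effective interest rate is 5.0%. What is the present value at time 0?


PV at time 9 of the 11-year annuity-immediate:
a_n = 795 * (1-(1+0.05)^(-11))/0.05 = 6603.5993
Discount back 9 years to time 0:
PV = 6603.5993 * (1+0.05)^(-9)
= 6603.5993 * 0.644609
= 4256.739


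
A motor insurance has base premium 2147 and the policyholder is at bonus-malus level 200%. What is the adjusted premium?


adjusted = base * BM_level / 100
= 2147 * 200 / 100
= 2147 * 2.0
= 4294.0


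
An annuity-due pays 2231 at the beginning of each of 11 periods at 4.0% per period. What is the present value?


PV_due = PMT * (1-(1+i)^(-n))/i * (1+i)
PV_immediate = 19544.6235
PV_due = 19544.6235 * 1.04
= 20326.4085


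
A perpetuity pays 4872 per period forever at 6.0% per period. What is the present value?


PV = PMT / i
= 4872 / 0.06
= 81200.0


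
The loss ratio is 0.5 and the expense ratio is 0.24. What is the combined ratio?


Combined ratio = loss ratio + expense ratio
= 0.5 + 0.24
= 0.74


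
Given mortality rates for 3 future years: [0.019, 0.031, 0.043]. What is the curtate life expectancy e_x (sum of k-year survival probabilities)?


e_x = sum_{k=1}^{n} k_p_x
k_p_x values:
  1_p_x = 0.981
  2_p_x = 0.950589
  3_p_x = 0.909714
e_x = 2.8413


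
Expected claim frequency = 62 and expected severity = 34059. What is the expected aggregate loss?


E[S] = E[N] * E[X]
= 62 * 34059
= 2.1117e+06


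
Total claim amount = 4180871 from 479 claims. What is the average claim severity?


severity = total / number
= 4180871 / 479
= 8728.3319


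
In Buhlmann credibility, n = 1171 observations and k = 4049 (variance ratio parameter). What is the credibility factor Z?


Z = n / (n + k)
= 1171 / (1171 + 4049)
= 1171 / 5220
= 0.2243


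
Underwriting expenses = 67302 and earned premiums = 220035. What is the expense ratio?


Expense ratio = expenses / premiums
= 67302 / 220035
= 0.3059


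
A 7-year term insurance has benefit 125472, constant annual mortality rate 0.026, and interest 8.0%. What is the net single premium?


NSP = benefit * sum_{k=0}^{n-1} k_p_x * q * v^(k+1)
With constant q=0.026, v=0.925926
Sum = 0.126265
NSP = 125472 * 0.126265
= 15842.6817


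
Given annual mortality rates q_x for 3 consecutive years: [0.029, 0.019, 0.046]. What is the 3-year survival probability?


p_k = 1 - q_k for each year
Survival = product of (1 - q_k)
= 0.971 * 0.981 * 0.954
= 0.9087


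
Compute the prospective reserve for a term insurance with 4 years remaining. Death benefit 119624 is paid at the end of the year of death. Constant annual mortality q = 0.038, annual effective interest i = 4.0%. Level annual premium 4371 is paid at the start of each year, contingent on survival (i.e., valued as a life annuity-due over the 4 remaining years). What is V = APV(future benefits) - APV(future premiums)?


v = 1/(1+i) = 0.961538
APV(future benefits) per unit = sum_{k=0}^{3} k_p_x * q * v^(k+1) = 0.130518
APV(future benefits) = 119624 * 0.130518 = 15613.1138
Life annuity-due factor ä_{x:4} = sum_{k=0}^{3} k_p_x * v^k = 3.572078
APV(future premiums) = 4371 * 3.572078 = 15613.5535
V = 15613.1138 - 15613.5535
= -0.4396


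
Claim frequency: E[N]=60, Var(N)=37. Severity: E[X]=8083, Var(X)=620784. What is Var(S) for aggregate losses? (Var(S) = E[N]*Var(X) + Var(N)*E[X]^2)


Var(S) = E[N]*Var(X) + Var(N)*E[X]^2
= 60*620784 + 37*8083^2
= 37247040 + 2417390893
= 2.4546e+09


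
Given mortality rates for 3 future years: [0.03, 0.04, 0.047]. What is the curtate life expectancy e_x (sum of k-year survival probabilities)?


e_x = sum_{k=1}^{n} k_p_x
k_p_x values:
  1_p_x = 0.97
  2_p_x = 0.9312
  3_p_x = 0.887434
e_x = 2.7886


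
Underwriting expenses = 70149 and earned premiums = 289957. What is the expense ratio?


Expense ratio = expenses / premiums
= 70149 / 289957
= 0.2419


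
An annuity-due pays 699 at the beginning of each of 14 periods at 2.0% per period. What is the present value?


PV_due = PMT * (1-(1+i)^(-n))/i * (1+i)
PV_immediate = 8462.2679
PV_due = 8462.2679 * 1.02
= 8631.5132


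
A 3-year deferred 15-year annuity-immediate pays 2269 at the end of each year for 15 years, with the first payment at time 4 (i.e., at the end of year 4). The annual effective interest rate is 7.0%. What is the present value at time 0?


PV at time 3 of the 15-year annuity-immediate:
a_n = 2269 * (1-(1+0.07)^(-15))/0.07 = 20665.8569
Discount back 3 years to time 0:
PV = 20665.8569 * (1+0.07)^(-3)
= 20665.8569 * 0.816298
= 16869.4951


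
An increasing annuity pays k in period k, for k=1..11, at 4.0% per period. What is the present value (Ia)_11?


(Ia)_n = sum_{k=1}^{n} k * v^k, v = 1/(1+i)
v = 0.961538
Sum computed term by term:
(Ia)_11 = 49.1376


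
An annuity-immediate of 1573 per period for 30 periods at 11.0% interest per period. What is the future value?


FV = PMT * ((1+i)^n - 1) / i
= 1573 * ((1.11)^30 - 1) / 0.11
= 1573 * (22.892297 - 1) / 0.11
= 313059.841


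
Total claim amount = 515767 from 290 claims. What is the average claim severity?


severity = total / number
= 515767 / 290
= 1778.5069


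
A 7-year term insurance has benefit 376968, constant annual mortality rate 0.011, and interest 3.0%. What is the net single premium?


NSP = benefit * sum_{k=0}^{n-1} k_p_x * q * v^(k+1)
With constant q=0.011, v=0.970874
Sum = 0.066399
NSP = 376968 * 0.066399
= 25030.3743


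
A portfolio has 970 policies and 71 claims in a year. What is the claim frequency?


frequency = claims / policies
= 71 / 970
= 0.0732


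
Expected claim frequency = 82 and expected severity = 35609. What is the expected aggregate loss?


E[S] = E[N] * E[X]
= 82 * 35609
= 2.9199e+06


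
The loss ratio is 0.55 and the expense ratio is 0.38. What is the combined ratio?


Combined ratio = loss ratio + expense ratio
= 0.55 + 0.38
= 0.93


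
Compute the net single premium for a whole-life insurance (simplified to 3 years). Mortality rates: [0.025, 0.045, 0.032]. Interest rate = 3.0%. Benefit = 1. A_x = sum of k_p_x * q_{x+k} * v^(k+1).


v = 0.970874
Year 0: k_p_x=1.0, q=0.025, term=0.024272
Year 1: k_p_x=0.975, q=0.045, term=0.041356
Year 2: k_p_x=0.931125, q=0.032, term=0.027268
A_x = 0.0929


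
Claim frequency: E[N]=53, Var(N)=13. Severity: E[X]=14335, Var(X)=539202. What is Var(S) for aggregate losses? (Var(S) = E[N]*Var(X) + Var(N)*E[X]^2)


Var(S) = E[N]*Var(X) + Var(N)*E[X]^2
= 53*539202 + 13*14335^2
= 28577706 + 2671398925
= 2.7000e+09


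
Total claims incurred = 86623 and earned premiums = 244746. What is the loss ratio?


Loss ratio = claims / premiums
= 86623 / 244746
= 0.3539


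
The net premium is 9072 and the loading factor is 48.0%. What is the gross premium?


Gross = net * (1 + loading)
= 9072 * (1 + 0.48)
= 9072 * 1.48
= 13426.56


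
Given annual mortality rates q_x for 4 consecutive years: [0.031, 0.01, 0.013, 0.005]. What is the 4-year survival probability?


p_k = 1 - q_k for each year
Survival = product of (1 - q_k)
= 0.969 * 0.99 * 0.987 * 0.995
= 0.9421


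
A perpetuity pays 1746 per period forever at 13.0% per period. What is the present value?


PV = PMT / i
= 1746 / 0.13
= 13430.7692


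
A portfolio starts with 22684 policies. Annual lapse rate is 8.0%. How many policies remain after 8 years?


remaining = initial * (1 - lapse)^years
= 22684 * (1 - 0.08)^8
= 22684 * 0.513219
= 11641.8569


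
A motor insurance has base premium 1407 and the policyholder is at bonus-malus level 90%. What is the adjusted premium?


adjusted = base * BM_level / 100
= 1407 * 90 / 100
= 1407 * 0.9
= 1266.3


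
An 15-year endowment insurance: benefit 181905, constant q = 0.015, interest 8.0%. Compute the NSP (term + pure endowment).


Term component = 21504.1323
Pure endowment = 15_p_x * v^15 * benefit = 0.797156 * 0.315242 * 181905 = 45712.162
NSP = 67216.2943


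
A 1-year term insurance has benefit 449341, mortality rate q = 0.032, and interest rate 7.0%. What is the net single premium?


NSP = benefit * q * v
v = 1/(1+i) = 0.934579
NSP = 449341 * 0.032 * 0.934579
= 13438.2355


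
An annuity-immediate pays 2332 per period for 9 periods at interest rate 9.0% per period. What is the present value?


PV = PMT * (1 - (1+i)^(-n)) / i
= 2332 * (1 - (1+0.09)^(-9)) / 0.09
= 2332 * (1 - 0.460428) / 0.09
= 2332 * 5.995247
= 13980.9158


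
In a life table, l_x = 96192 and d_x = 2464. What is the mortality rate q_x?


q_x = d_x / l_x
= 2464 / 96192
= 0.0256


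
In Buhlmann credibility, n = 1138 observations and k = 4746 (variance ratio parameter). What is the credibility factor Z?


Z = n / (n + k)
= 1138 / (1138 + 4746)
= 1138 / 5884
= 0.1934


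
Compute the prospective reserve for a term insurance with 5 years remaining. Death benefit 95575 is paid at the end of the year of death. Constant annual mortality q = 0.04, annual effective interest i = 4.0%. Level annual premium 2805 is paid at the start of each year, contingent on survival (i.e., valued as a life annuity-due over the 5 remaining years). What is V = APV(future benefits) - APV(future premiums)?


v = 1/(1+i) = 0.961538
APV(future benefits) per unit = sum_{k=0}^{4} k_p_x * q * v^(k+1) = 0.164912
APV(future benefits) = 95575 * 0.164912 = 15761.4203
Life annuity-due factor ä_{x:5} = sum_{k=0}^{4} k_p_x * v^k = 4.2877
APV(future premiums) = 2805 * 4.2877 = 12026.9985
V = 15761.4203 - 12026.9985
= 3734.4218


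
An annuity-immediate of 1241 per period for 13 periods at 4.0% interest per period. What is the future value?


FV = PMT * ((1+i)^n - 1) / i
= 1241 * ((1.04)^13 - 1) / 0.04
= 1241 * (1.665074 - 1) / 0.04
= 20633.9056


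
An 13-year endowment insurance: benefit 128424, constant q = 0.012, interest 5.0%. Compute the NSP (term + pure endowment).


Term component = 13589.0804
Pure endowment = 13_p_x * v^13 * benefit = 0.854752 * 0.530321 * 128424 = 58213.7511
NSP = 71802.8315


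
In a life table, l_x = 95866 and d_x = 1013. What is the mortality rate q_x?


q_x = d_x / l_x
= 1013 / 95866
= 0.0106


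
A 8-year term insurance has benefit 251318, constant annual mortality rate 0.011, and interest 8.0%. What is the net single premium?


NSP = benefit * sum_{k=0}^{n-1} k_p_x * q * v^(k+1)
With constant q=0.011, v=0.925926
Sum = 0.061102
NSP = 251318 * 0.061102
= 15356.1505


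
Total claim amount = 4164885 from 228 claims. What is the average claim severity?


severity = total / number
= 4164885 / 228
= 18267.0395


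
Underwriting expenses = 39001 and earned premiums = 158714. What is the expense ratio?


Expense ratio = expenses / premiums
= 39001 / 158714
= 0.2457


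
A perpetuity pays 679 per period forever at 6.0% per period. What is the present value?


PV = PMT / i
= 679 / 0.06
= 11316.6667


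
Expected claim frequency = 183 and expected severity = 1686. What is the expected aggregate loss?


E[S] = E[N] * E[X]
= 183 * 1686
= 308538


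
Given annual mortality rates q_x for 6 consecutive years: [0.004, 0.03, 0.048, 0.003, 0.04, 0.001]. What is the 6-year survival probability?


p_k = 1 - q_k for each year
Survival = product of (1 - q_k)
= 0.996 * 0.97 * 0.952 * 0.997 * 0.96 * 0.999
= 0.8794


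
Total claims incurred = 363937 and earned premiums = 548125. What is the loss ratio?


Loss ratio = claims / premiums
= 363937 / 548125
= 0.664


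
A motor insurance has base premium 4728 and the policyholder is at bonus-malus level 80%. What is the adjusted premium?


adjusted = base * BM_level / 100
= 4728 * 80 / 100
= 4728 * 0.8
= 3782.4


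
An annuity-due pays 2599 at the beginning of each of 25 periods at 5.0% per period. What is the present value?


PV_due = PMT * (1-(1+i)^(-n))/i * (1+i)
PV_immediate = 36630.1619
PV_due = 36630.1619 * 1.05
= 38461.67


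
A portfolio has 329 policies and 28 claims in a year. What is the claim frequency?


frequency = claims / policies
= 28 / 329
= 0.0851


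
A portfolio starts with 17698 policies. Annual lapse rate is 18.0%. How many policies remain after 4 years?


remaining = initial * (1 - lapse)^years
= 17698 * (1 - 0.18)^4
= 17698 * 0.452122
= 8001.6509


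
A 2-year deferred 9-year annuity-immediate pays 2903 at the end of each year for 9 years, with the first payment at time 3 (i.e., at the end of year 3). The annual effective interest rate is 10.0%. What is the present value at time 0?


PV at time 2 of the 9-year annuity-immediate:
a_n = 2903 * (1-(1+0.1)^(-9))/0.1 = 16718.4461
Discount back 2 years to time 0:
PV = 16718.4461 * (1+0.1)^(-2)
= 16718.4461 * 0.826446
= 13816.8976


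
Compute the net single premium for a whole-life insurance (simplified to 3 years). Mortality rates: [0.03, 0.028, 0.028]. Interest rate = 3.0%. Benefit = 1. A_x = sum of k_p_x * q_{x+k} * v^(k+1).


v = 0.970874
Year 0: k_p_x=1.0, q=0.03, term=0.029126
Year 1: k_p_x=0.97, q=0.028, term=0.025601
Year 2: k_p_x=0.94284, q=0.028, term=0.024159
A_x = 0.0789


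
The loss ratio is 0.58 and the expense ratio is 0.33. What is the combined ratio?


Combined ratio = loss ratio + expense ratio
= 0.58 + 0.33
= 0.91


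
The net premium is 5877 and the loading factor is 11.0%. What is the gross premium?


Gross = net * (1 + loading)
= 5877 * (1 + 0.11)
= 5877 * 1.11
= 6523.47


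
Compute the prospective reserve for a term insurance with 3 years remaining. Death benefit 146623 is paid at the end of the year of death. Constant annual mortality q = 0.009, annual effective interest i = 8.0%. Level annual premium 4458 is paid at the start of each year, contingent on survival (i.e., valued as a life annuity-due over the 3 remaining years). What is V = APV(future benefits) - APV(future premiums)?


v = 1/(1+i) = 0.925926
APV(future benefits) per unit = sum_{k=0}^{2} k_p_x * q * v^(k+1) = 0.022996
APV(future benefits) = 146623 * 0.022996 = 3371.8021
Life annuity-due factor ä_{x:3} = sum_{k=0}^{2} k_p_x * v^k = 2.759569
APV(future premiums) = 4458 * 2.759569 = 12302.1575
V = 3371.8021 - 12302.1575
= -8930.3554


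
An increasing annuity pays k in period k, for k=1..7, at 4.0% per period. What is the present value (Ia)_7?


(Ia)_n = sum_{k=1}^{n} k * v^k, v = 1/(1+i)
v = 0.961538
Sum computed term by term:
(Ia)_7 = 23.0678


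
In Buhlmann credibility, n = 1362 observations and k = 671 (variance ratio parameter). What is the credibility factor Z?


Z = n / (n + k)
= 1362 / (1362 + 671)
= 1362 / 2033
= 0.6699


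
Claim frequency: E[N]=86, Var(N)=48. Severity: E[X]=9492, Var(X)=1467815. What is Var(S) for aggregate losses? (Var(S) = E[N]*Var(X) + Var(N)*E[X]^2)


Var(S) = E[N]*Var(X) + Var(N)*E[X]^2
= 86*1467815 + 48*9492^2
= 126232090 + 4324707072
= 4.4509e+09


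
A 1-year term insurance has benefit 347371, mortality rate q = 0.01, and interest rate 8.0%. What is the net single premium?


NSP = benefit * q * v
v = 1/(1+i) = 0.925926
NSP = 347371 * 0.01 * 0.925926
= 3216.3981


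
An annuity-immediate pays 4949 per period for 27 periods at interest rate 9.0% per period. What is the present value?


PV = PMT * (1 - (1+i)^(-n)) / i
= 4949 * (1 - (1+0.09)^(-27)) / 0.09
= 4949 * (1 - 0.097608) / 0.09
= 4949 * 10.02658
= 49621.544


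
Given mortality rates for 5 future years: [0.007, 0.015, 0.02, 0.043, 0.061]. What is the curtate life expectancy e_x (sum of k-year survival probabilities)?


e_x = sum_{k=1}^{n} k_p_x
k_p_x values:
  1_p_x = 0.993
  2_p_x = 0.978105
  3_p_x = 0.958543
  4_p_x = 0.917326
  5_p_x = 0.861369
e_x = 4.7083


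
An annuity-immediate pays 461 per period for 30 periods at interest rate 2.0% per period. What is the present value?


PV = PMT * (1 - (1+i)^(-n)) / i
= 461 * (1 - (1+0.02)^(-30)) / 0.02
= 461 * (1 - 0.552071) / 0.02
= 461 * 22.396456
= 10324.766


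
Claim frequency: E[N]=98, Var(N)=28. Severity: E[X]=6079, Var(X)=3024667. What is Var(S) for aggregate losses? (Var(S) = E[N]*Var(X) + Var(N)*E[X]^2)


Var(S) = E[N]*Var(X) + Var(N)*E[X]^2
= 98*3024667 + 28*6079^2
= 296417366 + 1034718748
= 1.3311e+09


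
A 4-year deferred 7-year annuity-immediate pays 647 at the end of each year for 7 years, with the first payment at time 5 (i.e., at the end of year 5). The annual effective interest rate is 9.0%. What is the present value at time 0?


PV at time 4 of the 7-year annuity-immediate:
a_n = 647 * (1-(1+0.09)^(-7))/0.09 = 3256.3205
Discount back 4 years to time 0:
PV = 3256.3205 * (1+0.09)^(-4)
= 3256.3205 * 0.708425
= 2306.8595


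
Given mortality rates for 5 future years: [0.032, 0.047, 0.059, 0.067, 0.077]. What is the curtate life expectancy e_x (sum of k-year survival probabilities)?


e_x = sum_{k=1}^{n} k_p_x
k_p_x values:
  1_p_x = 0.968
  2_p_x = 0.922504
  3_p_x = 0.868076
  4_p_x = 0.809915
  5_p_x = 0.747552
e_x = 4.316


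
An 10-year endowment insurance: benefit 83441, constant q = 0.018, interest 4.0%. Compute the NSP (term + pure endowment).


Term component = 11307.1555
Pure endowment = 10_p_x * v^10 * benefit = 0.833902 * 0.675564 * 83441 = 47006.8322
NSP = 58313.9877


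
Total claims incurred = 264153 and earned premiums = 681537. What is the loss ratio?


Loss ratio = claims / premiums
= 264153 / 681537
= 0.3876


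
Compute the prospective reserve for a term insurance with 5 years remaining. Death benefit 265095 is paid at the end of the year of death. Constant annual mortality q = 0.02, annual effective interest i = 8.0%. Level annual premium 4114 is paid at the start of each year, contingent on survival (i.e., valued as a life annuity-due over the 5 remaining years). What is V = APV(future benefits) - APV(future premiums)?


v = 1/(1+i) = 0.925926
APV(future benefits) per unit = sum_{k=0}^{4} k_p_x * q * v^(k+1) = 0.076961
APV(future benefits) = 265095 * 0.076961 = 20402.0661
Life annuity-due factor ä_{x:5} = sum_{k=0}^{4} k_p_x * v^k = 4.155912
APV(future premiums) = 4114 * 4.155912 = 17097.4232
V = 20402.0661 - 17097.4232
= 3304.6429


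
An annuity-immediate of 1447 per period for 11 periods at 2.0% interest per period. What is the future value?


FV = PMT * ((1+i)^n - 1) / i
= 1447 * ((1.02)^11 - 1) / 0.02
= 1447 * (1.243374 - 1) / 0.02
= 17608.1312


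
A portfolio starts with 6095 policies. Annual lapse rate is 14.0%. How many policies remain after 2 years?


remaining = initial * (1 - lapse)^years
= 6095 * (1 - 0.14)^2
= 6095 * 0.7396
= 4507.862


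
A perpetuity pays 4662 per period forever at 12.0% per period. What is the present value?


PV = PMT / i
= 4662 / 0.12
= 38850.0


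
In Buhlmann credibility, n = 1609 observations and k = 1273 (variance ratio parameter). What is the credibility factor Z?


Z = n / (n + k)
= 1609 / (1609 + 1273)
= 1609 / 2882
= 0.5583


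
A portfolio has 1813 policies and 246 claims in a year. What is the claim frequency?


frequency = claims / policies
= 246 / 1813
= 0.1357


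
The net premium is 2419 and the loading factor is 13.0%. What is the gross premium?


Gross = net * (1 + loading)
= 2419 * (1 + 0.13)
= 2419 * 1.13
= 2733.47


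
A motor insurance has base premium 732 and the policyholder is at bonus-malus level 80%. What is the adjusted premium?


adjusted = base * BM_level / 100
= 732 * 80 / 100
= 732 * 0.8
= 585.6


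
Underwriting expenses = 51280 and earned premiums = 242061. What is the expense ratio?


Expense ratio = expenses / premiums
= 51280 / 242061
= 0.2118


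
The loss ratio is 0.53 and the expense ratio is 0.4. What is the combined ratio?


Combined ratio = loss ratio + expense ratio
= 0.53 + 0.4
= 0.93


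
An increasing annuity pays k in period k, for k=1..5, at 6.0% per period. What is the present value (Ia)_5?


(Ia)_n = sum_{k=1}^{n} k * v^k, v = 1/(1+i)
v = 0.943396
Sum computed term by term:
(Ia)_5 = 12.1469


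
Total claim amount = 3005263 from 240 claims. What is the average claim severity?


severity = total / number
= 3005263 / 240
= 12521.9292


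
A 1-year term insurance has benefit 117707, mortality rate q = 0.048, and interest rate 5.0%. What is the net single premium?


NSP = benefit * q * v
v = 1/(1+i) = 0.952381
NSP = 117707 * 0.048 * 0.952381
= 5380.8914


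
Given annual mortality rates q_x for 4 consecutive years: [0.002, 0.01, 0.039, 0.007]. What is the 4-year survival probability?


p_k = 1 - q_k for each year
Survival = product of (1 - q_k)
= 0.998 * 0.99 * 0.961 * 0.993
= 0.9428


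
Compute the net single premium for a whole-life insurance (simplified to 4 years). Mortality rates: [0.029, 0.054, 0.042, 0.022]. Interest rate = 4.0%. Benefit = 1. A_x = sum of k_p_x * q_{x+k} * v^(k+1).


v = 0.961538
Year 0: k_p_x=1.0, q=0.029, term=0.027885
Year 1: k_p_x=0.971, q=0.054, term=0.048478
Year 2: k_p_x=0.918566, q=0.042, term=0.034297
Year 3: k_p_x=0.879986, q=0.022, term=0.016549
A_x = 0.1272


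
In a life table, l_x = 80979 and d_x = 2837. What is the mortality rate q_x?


q_x = d_x / l_x
= 2837 / 80979
= 0.035


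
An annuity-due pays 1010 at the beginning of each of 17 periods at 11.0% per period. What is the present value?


PV_due = PMT * (1-(1+i)^(-n))/i * (1+i)
PV_immediate = 7624.2823
PV_due = 7624.2823 * 1.11
= 8462.9534


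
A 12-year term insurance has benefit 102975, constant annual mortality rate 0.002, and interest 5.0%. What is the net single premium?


NSP = benefit * sum_{k=0}^{n-1} k_p_x * q * v^(k+1)
With constant q=0.002, v=0.952381
Sum = 0.017553
NSP = 102975 * 0.017553
= 1807.5307


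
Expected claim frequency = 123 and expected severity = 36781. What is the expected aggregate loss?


E[S] = E[N] * E[X]
= 123 * 36781
= 4.5241e+06


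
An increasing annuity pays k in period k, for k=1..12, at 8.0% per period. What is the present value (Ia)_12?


(Ia)_n = sum_{k=1}^{n} k * v^k, v = 1/(1+i)
v = 0.925926
Sum computed term by term:
(Ia)_12 = 42.17


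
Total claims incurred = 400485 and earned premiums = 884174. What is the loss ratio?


Loss ratio = claims / premiums
= 400485 / 884174
= 0.4529


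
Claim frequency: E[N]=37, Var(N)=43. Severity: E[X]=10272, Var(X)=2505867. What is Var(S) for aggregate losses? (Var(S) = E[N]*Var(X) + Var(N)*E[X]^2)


Var(S) = E[N]*Var(X) + Var(N)*E[X]^2
= 37*2505867 + 43*10272^2
= 92717079 + 4537101312
= 4.6298e+09


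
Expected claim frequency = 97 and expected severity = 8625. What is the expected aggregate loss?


E[S] = E[N] * E[X]
= 97 * 8625
= 836625


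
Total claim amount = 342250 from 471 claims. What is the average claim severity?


severity = total / number
= 342250 / 471
= 726.6454


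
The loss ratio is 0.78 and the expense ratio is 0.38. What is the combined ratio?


Combined ratio = loss ratio + expense ratio
= 0.78 + 0.38
= 1.16


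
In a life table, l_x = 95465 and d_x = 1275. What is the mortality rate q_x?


q_x = d_x / l_x
= 1275 / 95465
= 0.0134


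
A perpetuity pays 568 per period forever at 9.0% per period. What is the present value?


PV = PMT / i
= 568 / 0.09
= 6311.1111


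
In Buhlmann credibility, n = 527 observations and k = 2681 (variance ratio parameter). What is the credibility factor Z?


Z = n / (n + k)
= 527 / (527 + 2681)
= 527 / 3208
= 0.1643


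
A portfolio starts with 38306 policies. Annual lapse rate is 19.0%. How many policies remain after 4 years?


remaining = initial * (1 - lapse)^years
= 38306 * (1 - 0.19)^4
= 38306 * 0.430467
= 16489.4769


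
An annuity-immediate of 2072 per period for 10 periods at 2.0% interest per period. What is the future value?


FV = PMT * ((1+i)^n - 1) / i
= 2072 * ((1.02)^10 - 1) / 0.02
= 2072 * (1.218994 - 1) / 0.02
= 22687.8219


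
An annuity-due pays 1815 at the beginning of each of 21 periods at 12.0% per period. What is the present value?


PV_due = PMT * (1-(1+i)^(-n))/i * (1+i)
PV_immediate = 13725.0359
PV_due = 13725.0359 * 1.12
= 15372.0402


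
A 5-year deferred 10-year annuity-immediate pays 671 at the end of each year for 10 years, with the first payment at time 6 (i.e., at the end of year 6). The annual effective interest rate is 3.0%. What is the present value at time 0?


PV at time 5 of the 10-year annuity-immediate:
a_n = 671 * (1-(1+0.03)^(-10))/0.03 = 5723.7661
Discount back 5 years to time 0:
PV = 5723.7661 * (1+0.03)^(-5)
= 5723.7661 * 0.862609
= 4937.3709
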